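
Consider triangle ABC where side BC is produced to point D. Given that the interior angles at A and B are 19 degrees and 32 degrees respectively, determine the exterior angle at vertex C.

The interior angle at C is 180 - 19 - 32 = 129 degrees.
The exterior angle and interior angle at C are supplementary:
Exterior angle = 180 - 129 = 51 degrees.

51 degrees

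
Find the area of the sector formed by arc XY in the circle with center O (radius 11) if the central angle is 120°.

Sector area = π(11²)(1/3) = 121*pi/3

121*pi/3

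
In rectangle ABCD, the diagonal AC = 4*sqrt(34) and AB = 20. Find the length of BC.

Using the Pythagorean theorem: d^2 = a^2 + b^2
b^2 = d^2 - a^2
b^2 = 544 - 400
b^2 = 144
b = sqrt(144) = 12

12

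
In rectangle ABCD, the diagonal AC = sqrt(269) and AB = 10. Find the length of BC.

b = sqrt(d^2 - a^2) = sqrt(269 - 100) = sqrt(169) = 13

13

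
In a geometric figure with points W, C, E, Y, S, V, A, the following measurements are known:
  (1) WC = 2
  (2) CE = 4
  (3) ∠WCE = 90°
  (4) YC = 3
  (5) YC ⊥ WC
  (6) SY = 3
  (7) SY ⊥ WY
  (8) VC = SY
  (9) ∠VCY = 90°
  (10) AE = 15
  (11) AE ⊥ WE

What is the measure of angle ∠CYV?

From the given relations: VC = SY = 3.
Step 1: By the law of cosines on triangle YCV: YV² = 3² + 3² − 2·3·3·cos(90°) = 18, so YV = 3·√2.
Step 2: By the inverse law of cosines on triangle CYV: cos(∠CYV) = (3² + (3·√2)² − 3²) / (2·3·3·√2) = 18/25.46 = 0.7071, so ∠CYV = 45°.

Therefore, the measure of angle ∠CYV = 45°.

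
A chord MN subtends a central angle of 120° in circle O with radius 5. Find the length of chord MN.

Drop a perpendicular from the center to the chord, bisecting both the chord and the central angle.
Each half-chord = r sin(θ/2) = 5 sin(60°).
The full chord = 2 × 5 × sin(60°) = 5*sqrt(3).

5*sqrt(3)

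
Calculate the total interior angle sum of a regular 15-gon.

The sum of interior angles of an n-sided polygon is (n - 2) * 180.
For n = 15: (15 - 2) * 180 = 13 * 180 = 2340 degrees.

2340 degrees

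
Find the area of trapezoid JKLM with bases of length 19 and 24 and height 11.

Area = (19 + 24) * 11 / 2 = 473 / 2 = 473/2

473/2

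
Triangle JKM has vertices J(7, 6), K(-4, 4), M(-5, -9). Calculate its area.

Using the Shoelace formula for a triangle:
Area = (1/2)|x0(y1 - y2) + x1(y2 - y0) + x2(y0 - y1)|
Area = (1/2)|7(4 - -9) + -4(-9 - 6) + -5(6 - 4)|
Area = (1/2)|91 + 60 + -10|
Area = (1/2)|141|
Area = (1/2)(141)
Area = 141/2

141/2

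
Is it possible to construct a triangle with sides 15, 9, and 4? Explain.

The longest side is 15. The other two sides sum to 4 + 9 = 13.
Since 13 ≤ 15, the two shorter sides cannot reach around to close the triangle.

No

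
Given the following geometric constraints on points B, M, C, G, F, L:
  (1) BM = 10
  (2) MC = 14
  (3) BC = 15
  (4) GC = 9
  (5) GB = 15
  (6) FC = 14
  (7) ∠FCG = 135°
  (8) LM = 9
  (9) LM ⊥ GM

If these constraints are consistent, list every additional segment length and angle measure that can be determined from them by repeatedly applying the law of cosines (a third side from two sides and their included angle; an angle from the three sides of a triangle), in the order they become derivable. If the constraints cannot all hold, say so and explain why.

The constraints are consistent. Derivable facts, in order:
After 1 step:
- GF ≈ 21.34
- ∠BCG = 72.54°
- ∠BCM = 40.16°
- ∠BGC = 72.54°
- ∠BMC = 75.31°
- ∠CBG = 34.92°
- ∠CBM = 64.53°
After 2 steps:
- ∠CFG = 17.35°
- ∠CGF = 27.65°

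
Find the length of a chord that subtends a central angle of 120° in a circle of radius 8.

Chord = 2(8) sin(60°) = 8*sqrt(3)

8*sqrt(3)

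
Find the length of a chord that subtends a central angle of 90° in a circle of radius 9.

Chord length = 2r sin(θ/2)
= 2 × 9 × sin(90°/2)
= 2 × 9 × sin(45°)
= 9*sqrt(2)

9*sqrt(2)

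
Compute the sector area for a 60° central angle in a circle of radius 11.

The full circle has area πr² = π(11)² = 121*pi.
The sector covers 60° out of 360°, a fraction of 1/6.
Sector area = 121*pi × 1/6 = 121*pi/6.

121*pi/6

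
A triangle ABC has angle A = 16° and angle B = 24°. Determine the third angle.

By the triangle angle sum property, the three interior angles of any triangle add up to 180°.
We know angle A = 16° and angle B = 24°, so their sum is 40°.
Therefore angle C = 180° - 40° = 140°.

140 degrees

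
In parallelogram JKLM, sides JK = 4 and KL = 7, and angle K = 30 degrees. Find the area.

Area = a * b * sin(theta)
Area = 4 * 7 * sin(30 degrees)
Area = 28 * 1/2
Area = 14

14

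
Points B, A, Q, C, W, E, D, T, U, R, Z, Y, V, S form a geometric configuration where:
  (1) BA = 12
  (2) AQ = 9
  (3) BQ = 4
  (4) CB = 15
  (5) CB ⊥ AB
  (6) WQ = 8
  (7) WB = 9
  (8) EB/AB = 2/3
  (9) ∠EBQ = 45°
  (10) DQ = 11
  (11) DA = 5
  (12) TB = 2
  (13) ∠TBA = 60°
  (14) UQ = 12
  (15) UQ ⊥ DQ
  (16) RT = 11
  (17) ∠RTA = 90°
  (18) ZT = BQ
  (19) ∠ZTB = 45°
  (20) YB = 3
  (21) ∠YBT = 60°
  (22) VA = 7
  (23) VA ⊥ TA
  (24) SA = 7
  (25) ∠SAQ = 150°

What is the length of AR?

Step 1: By the law of cosines on triangle ABT: AT² = 12² + 2² − 2·12·2·cos(60°) = 124, so AT = 2·√31.
Step 2: By the law of cosines on triangle ATR: AR² = (2·√31)² + 11² − 2·2·√31·11·cos(90°) = 245, so AR = 7·√5.

Therefore, the length of AR = 7·√5.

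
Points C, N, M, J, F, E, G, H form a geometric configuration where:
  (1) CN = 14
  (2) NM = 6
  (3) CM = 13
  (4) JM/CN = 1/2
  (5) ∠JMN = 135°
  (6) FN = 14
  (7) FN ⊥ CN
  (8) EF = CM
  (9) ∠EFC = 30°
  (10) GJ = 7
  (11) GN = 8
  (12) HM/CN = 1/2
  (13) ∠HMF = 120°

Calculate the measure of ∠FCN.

Step 1: By the law of cosines on triangle CNF: CF² = 14² + 14² − 2·14·14·cos(90°) = 392, so CF = 14·√2.
Step 2: By the inverse law of cosines on triangle FCN: cos(∠FCN) = ((14·√2)² + 14² − 14²) / (2·14·√2·14) = 392/554.37 = 0.7071, so ∠FCN = 45°.

Therefore, the measure of angle ∠FCN = 45°.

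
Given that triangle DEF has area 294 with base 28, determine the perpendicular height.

Area = (1/2) * base * height
height = 2 * Area / base
height = 2 * 294 / 28
height = 588 / 28
height = 21

21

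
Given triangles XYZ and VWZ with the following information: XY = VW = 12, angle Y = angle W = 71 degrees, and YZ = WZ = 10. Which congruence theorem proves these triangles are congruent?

The given information matches SAS: Two pairs of corresponding sides and the included angle are equal (Side-Angle-Side).

SAS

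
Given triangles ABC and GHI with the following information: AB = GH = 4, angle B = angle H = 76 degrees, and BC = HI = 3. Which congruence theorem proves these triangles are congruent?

Consider the given information: AB = GH = 4, angle B = angle H = 76 degrees, and BC = HI = 3
This is not ASA or AAS: ASA requires two angles and the side between them. AAS requires two angles and a non-included side.
The correct criterion is SAS. Two pairs of corresponding sides and the included angle are equal (Side-Angle-Side).

SAS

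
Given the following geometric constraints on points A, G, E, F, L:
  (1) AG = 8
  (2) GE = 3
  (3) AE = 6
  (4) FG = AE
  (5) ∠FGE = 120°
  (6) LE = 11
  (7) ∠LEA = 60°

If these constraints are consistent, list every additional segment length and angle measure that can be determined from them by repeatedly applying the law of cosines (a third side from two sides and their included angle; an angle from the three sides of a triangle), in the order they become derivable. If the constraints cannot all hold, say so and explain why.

The constraints are consistent. Derivable facts, in order:
After 1 step:
- AL = √91
- EF = 3·√7
- ∠AEG = 121.86°
- ∠AGE = 39.57°
- ∠EAG = 18.57°
After 2 steps:
- ∠ALE = 33°
- ∠EAL = 87°
- ∠EFG = 19.11°
- ∠FEG = 40.89°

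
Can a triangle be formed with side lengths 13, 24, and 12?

Sort the sides: 12, 13, 24.
It suffices to check that the sum of the two smallest exceeds the largest:
12 + 13 = 25 > 24. ✓
Yes, a valid triangle can be formed.

Yes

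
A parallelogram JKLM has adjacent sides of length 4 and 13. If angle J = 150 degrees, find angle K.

Opposite sides of a parallelogram are parallel, so consecutive angles form co-interior angles on a transversal.
Co-interior angles sum to 180°, giving angle K = 180 - 150 = 30 degrees.

30 degrees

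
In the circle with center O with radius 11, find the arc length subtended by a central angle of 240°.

The full circumference is 2πr = 2π(11) = 22*pi.
The arc spans 240° out of 360°, which is a fraction of 2/3.
Arc length = 22*pi × 2/3 = 44*pi/3.

44*pi/3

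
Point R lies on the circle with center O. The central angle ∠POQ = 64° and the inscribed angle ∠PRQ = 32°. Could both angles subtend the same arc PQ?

By the inscribed angle theorem, if both angles subtend the same arc, the inscribed angle must be half the central angle.
Half of 64° = 32°, which equals the given inscribed angle of 32°.
Therefore, yes, they correspond to the same arc.

Yes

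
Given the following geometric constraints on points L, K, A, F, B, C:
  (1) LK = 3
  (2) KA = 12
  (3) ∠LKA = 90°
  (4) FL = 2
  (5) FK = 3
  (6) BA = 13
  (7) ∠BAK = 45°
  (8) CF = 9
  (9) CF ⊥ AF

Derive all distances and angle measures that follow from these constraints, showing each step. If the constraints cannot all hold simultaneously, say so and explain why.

The constraints are consistent.

Step 1: From LK = 3, KA = 12, and ∠LKA = 90°, by the law of cosines:
  LA² = LK² + KA² - 2·LK·KA·cos(90°) = 9 + 144 - 0 = 153
  LA = 3·√17

Step 2: From KA = 12, AB = 13, and ∠KAB = 45°, by the law of cosines:
  KB² = KA² + AB² - 2·KA·AB·cos(45°) = 144 + 169 - 220.6 = 92.38
  KB ≈ 9.61

Step 3: From LF = 2, LK = 3, FK = 3, by the inverse law of cosines:
  cos(∠FLK) = (LF² + LK² - FK²) / (2·LF·LK)
  ∠FLK = 70.53°

Step 4: From KF = 3, KL = 3, FL = 2, by the inverse law of cosines:
  cos(∠FKL) = (KF² + KL² - FL²) / (2·KF·KL)
  ∠FKL = 38.94°

Step 5: From FK = 3, FL = 2, KL = 3, by the inverse law of cosines:
  cos(∠KFL) = (FK² + FL² - KL²) / (2·FK·FL)
  ∠KFL = 70.53°

Step 6: From LA = 3·√17, LK = 3, AK = 12, by the inverse law of cosines:
  cos(∠ALK) = (LA² + LK² - AK²) / (2·LA·LK)
  ∠ALK = 75.96°

Step 7: From KA = 12, KB = 9.61, AB = 13, by the inverse law of cosines:
  cos(∠AKB) = (KA² + KB² - AB²) / (2·KA·KB)
  ∠AKB = 73.02°

Step 8: From AK = 12, AL = 3·√17, KL = 3, by the inverse law of cosines:
  cos(∠KAL) = (AK² + AL² - KL²) / (2·AK·AL)
  ∠KAL = 14.04°

Step 9: From BA = 13, BK = 9.61, AK = 12, by the inverse law of cosines:
  cos(∠ABK) = (BA² + BK² - AK²) / (2·BA·BK)
  ∠ABK = 61.98°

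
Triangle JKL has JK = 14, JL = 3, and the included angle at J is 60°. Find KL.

Law of cosines: KL^2 = 14^2 + 3^2 - 2(14)(3)cos(60°) = 163, so KL = sqrt(163).

sqrt(163)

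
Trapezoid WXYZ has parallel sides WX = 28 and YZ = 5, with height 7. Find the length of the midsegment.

midsegment = (28 + 5) / 2 = 33 / 2 = 33/2

33/2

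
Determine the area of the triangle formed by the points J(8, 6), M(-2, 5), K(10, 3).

The Shoelace formula computes the area from vertex coordinates by summing cross products.
For vertices (8,6), (-2,5), (10,3):
Signed sum = 8*5 - -2*6 + -2*3 - 10*5 + 10*6 - 8*3
= 52 + -56 + 36 = 32
Area = (1/2)|32| = 16.

16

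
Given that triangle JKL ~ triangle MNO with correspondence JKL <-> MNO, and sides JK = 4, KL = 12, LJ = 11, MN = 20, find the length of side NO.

Similar triangles have proportional sides. Setting up the proportion:
MN / JK = NO / KL
20 / 4 = NO / 12
NO = 12 * 20 / 4 = 60.

60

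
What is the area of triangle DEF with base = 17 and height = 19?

Area = (1/2)(17)(19) = 323/2

323/2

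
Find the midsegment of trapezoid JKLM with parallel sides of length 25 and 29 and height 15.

The midsegment (median) of a trapezoid connects the midpoints of the non-parallel sides.
Its length is the average of the two bases: (25 + 29) / 2 = 27.

27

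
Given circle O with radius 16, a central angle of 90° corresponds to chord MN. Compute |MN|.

Chord length = 2r sin(θ/2)
= 2 × 16 × sin(90°/2)
= 2 × 16 × sin(45°)
= 16*sqrt(2)

16*sqrt(2)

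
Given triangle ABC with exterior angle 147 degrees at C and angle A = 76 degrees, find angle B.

angle B = 147 - 76 = 71 degrees (exterior angle theorem).

71 degrees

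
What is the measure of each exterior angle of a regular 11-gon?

Each exterior angle of a regular n-gon is 360 / n.
For n = 11: 360 / 11 = 360/11 degrees.

360/11 degrees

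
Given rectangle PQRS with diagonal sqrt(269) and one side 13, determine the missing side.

Using the Pythagorean theorem: d^2 = a^2 + b^2
b^2 = d^2 - a^2
b^2 = 269 - 169
b^2 = 100
b = sqrt(100) = 10

10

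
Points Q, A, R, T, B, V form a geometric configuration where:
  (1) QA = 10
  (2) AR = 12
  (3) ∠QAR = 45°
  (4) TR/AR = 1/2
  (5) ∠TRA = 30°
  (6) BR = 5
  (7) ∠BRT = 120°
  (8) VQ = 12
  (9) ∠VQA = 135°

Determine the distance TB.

From the given relations: TR = 1/2·AR = 1/2·12 = 6.
Step 1: By the law of cosines on triangle TRB: TB² = 6² + 5² − 2·6·5·cos(120°) = 91, so TB = √91.

Therefore, the length of TB = √91.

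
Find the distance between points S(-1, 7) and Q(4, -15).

d = sqrt((5)^2 + (-22)^2) = sqrt(509)

sqrt(509)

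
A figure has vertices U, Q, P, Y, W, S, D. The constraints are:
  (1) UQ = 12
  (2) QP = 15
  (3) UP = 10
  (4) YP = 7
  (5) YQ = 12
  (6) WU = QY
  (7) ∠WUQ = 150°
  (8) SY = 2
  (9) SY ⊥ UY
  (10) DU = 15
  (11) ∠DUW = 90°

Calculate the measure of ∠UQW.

From the given relations: WU = QY = 12.
Step 1: By the law of cosines on triangle QUW: QW² = 12² + 12² − 2·12·12·cos(150°) = 537.42, so QW ≈ 23.18.
Step 2: By the inverse law of cosines on triangle UQW: cos(∠UQW) = (12² + 23.18² − 12²) / (2·12·23.18) = 537.42/556.37 = 0.9659, so ∠UQW = 15°.

Therefore, the measure of angle ∠UQW = 15°.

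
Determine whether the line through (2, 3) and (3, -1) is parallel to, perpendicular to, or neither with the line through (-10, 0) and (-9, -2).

Slope of line 1: m1 = (-1 - 3)/(3 - 2) = -4/1 = -4
Slope of line 2: m2 = (-2 - 0)/(-9 - -10) = -2/1 = -2
m1 != m2 (-4 != -2), so not parallel.
m1 * m2 = (-4) * (-2) = 8 != -1, so not perpendicular.
The lines are neither parallel nor perpendicular.

Neither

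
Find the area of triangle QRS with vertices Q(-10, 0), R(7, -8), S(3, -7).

Shoelace: Area = (1/2)|-10(-8--7) + 7(-7-0) + 3(0--8)| = (1/2)(15) = 15/2

15/2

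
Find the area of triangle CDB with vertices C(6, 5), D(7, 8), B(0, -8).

Using the Shoelace formula for a triangle:
Area = (1/2)|x0(y1 - y2) + x1(y2 - y0) + x2(y0 - y1)|
Area = (1/2)|6(8 - -8) + 7(-8 - 5) + 0(5 - 8)|
Area = (1/2)|96 + -91 + 0|
Area = (1/2)|5|
Area = (1/2)(5)
Area = 5/2

5/2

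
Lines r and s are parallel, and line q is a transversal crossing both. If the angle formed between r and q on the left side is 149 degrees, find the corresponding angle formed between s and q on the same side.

Corresponding angles formed by parallel lines and a transversal are equal.
The given angle is 149 degrees.
The corresponding angle = 149 degrees.

149 degrees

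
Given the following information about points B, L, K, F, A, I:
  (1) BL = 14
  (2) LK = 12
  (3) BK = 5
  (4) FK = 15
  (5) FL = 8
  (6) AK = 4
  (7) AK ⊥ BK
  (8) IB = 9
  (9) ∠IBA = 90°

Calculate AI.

Step 1: By the law of cosines on triangle BKA: BA² = 5² + 4² − 2·5·4·cos(90°) = 41, so BA = √41.
Step 2: By the law of cosines on triangle ABI: AI² = √41² + 9² − 2·√41·9·cos(90°) = 122, so AI = √122.

Therefore, the length of AI = √122.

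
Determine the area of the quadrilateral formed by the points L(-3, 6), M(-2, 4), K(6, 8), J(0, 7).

The Shoelace formula works by pairing each vertex with the next (cycling back to the first).
For each pair, compute x_i*y_(i+1) - x_(i+1)*y_i:
  (-3*4 - -2*6) = 0
  (-2*8 - 6*4) = -40
  (6*7 - 0*8) = 42
  (0*6 - -3*7) = 21
Taking half the absolute value of the total: Area = (1/2)(23) = 23/2.

23/2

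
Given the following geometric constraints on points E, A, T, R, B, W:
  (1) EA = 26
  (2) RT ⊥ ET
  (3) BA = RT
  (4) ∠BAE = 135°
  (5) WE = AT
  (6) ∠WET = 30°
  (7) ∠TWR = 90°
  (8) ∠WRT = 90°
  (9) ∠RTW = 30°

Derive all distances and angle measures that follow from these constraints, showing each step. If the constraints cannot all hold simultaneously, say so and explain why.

These constraints are not satisfiable: (7), (8) and (9) are the three interior angles of triangle TWR, which must sum to 180°, but 90° + 90° + 30° = 210°. No planar figure meets all of them, so nothing further can be derived.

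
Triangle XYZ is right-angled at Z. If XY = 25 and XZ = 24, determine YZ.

Rearranging the Pythagorean theorem to solve for the unknown leg:
leg^2 = hypotenuse^2 - known_leg^2 = 625 - 576 = 49
leg = sqrt(49) = 7.

7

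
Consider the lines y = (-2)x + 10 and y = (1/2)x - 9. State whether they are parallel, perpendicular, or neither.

Slope of line 1: m1 = -2
Slope of line 2: m2 = 1/2
m1 * m2 = (-2) * (1/2) = -1 = -1, so the lines are perpendicular.

Perpendicular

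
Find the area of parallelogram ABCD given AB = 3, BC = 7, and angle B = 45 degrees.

Area = a * b * sin(theta)
Area = 3 * 7 * sin(45 degrees)
Area = 21 * sqrt(2)/2
Area = 21*sqrt(2)/2

21*sqrt(2)/2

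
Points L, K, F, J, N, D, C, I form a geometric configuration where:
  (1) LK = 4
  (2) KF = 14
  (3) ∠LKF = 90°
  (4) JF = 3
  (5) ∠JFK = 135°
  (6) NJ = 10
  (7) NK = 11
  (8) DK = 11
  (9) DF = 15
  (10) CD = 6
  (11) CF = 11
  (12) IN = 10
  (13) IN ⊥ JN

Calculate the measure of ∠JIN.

Step 1: By the law of cosines on triangle INJ: IJ² = 10² + 10² − 2·10·10·cos(90°) = 200, so IJ = 10·√2.
Step 2: By the inverse law of cosines on triangle JIN: cos(∠JIN) = ((10·√2)² + 10² − 10²) / (2·10·√2·10) = 200/282.84 = 0.7071, so ∠JIN = 45°.

Therefore, the measure of angle ∠JIN = 45°.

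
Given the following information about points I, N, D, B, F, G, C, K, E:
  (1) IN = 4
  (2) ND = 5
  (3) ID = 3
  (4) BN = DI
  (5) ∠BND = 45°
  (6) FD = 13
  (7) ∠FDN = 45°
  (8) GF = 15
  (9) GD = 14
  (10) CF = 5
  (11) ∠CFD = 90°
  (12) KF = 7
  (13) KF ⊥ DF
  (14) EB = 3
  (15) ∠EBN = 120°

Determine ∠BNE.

From the given relations: BN = DI = 3.
Step 1: By the law of cosines on triangle NBE: NE² = 3² + 3² − 2·3·3·cos(120°) = 27, so NE = 3·√3.
Step 2: By the inverse law of cosines on triangle BNE: cos(∠BNE) = (3² + (3·√3)² − 3²) / (2·3·3·√3) = 27/31.18 = 0.866, so ∠BNE = 30°.

Therefore, the measure of angle ∠BNE = 30°.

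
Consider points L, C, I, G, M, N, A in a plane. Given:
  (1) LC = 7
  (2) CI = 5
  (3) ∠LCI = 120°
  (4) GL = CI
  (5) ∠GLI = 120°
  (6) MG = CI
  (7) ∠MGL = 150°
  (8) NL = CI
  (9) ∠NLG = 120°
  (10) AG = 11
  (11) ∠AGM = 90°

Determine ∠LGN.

From the given relations: GL = CI = 5; NL = CI = 5.
Step 1: By the law of cosines on triangle GLN: GN² = 5² + 5² − 2·5·5·cos(120°) = 75, so GN = 5·√3.
Step 2: By the inverse law of cosines on triangle LGN: cos(∠LGN) = (5² + (5·√3)² − 5²) / (2·5·5·√3) = 75/86.6 = 0.866, so ∠LGN = 30°.

Therefore, the measure of angle ∠LGN = 30°.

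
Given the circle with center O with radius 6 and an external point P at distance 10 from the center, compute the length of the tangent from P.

The tangent, radius, and line from the external point to the center form a right triangle.
The right angle is where the tangent meets the radius.
By the Pythagorean theorem: tangent² + 6² = 10²
tangent² = 100 - 36 = 64
tangent = 8

8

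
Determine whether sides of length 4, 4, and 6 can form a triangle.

Check all three triangle inequalities:
4 + 4 = 8 > 6 ✓
4 + 6 = 10 > 4 ✓
4 + 6 = 10 > 4 ✓
All conditions hold, so these sides form a valid triangle.

Yes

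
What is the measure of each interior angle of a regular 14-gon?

Each interior angle of a regular n-gon is (n - 2) * 180 / n.
For n = 14: (14 - 2) * 180 / 14 = 2160/14 = 1080/7 degrees.

1080/7 degrees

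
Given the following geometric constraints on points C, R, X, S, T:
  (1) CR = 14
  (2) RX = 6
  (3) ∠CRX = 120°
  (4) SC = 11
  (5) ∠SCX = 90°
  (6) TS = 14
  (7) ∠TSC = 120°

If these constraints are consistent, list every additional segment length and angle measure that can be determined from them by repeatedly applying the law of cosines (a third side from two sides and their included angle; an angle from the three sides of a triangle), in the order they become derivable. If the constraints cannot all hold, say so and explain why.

The constraints are consistent. Derivable facts, in order:
After 1 step:
- CT ≈ 21.7
- CX = 2·√79
After 2 steps:
- XS ≈ 20.9
- ∠CTS = 26.04°
- ∠CXR = 43°
- ∠RCX = 17°
- ∠SCT = 33.96°
After 3 steps:
- ∠CSX = 58.25°
- ∠CXS = 31.75°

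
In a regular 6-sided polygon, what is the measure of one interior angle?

Each interior angle of a regular n-gon is (n - 2) * 180 / n.
For n = 6: (6 - 2) * 180 / 6 = 720/6 = 120 degrees.

120 degrees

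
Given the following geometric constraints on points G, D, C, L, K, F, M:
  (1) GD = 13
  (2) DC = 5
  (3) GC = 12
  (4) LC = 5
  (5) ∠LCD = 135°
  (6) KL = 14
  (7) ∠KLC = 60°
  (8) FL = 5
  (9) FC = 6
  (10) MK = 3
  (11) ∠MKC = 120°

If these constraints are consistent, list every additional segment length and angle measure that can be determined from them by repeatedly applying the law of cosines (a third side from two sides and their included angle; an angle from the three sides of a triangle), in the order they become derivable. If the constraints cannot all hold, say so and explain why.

The constraints are consistent. Derivable facts, in order:
After 1 step:
- CK = √151
- DL ≈ 9.24
- ∠CDG = 67.38°
- ∠CFL = 53.13°
- ∠CGD = 22.62°
- ∠CLF = 73.74°
- ∠DCG = 90°
- ∠FCL = 53.13°
After 2 steps:
- CM ≈ 14.03
- ∠CDL = 22.5°
- ∠CKL = 20.63°
- ∠CLD = 22.5°
- ∠KCL = 99.37°
After 3 steps:
- ∠CMK = 49.33°
- ∠KCM = 10.67°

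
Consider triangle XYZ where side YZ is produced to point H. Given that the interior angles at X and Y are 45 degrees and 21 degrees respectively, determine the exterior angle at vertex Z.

Exterior angle = 45 + 21 = 66 degrees (exterior angle theorem).

66 degrees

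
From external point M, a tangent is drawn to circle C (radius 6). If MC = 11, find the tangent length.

Let T be the point of tangency. Then CT ⊥ MT (radius ⊥ tangent).
In right triangle CTM: CM² = CT² + MT²
11² = 6² + MT²
MT² = 85, MT = sqrt(85)

sqrt(85)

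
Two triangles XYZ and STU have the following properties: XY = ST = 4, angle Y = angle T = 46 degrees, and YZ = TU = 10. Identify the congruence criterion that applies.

The given information matches SAS: Two pairs of corresponding sides and the included angle are equal (Side-Angle-Side).

SAS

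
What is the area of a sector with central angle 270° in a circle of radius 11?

Sector area = πr² × θ/360
= π × 11² × 3/4
= π × 121 × 3/4
= 363*pi/4

363*pi/4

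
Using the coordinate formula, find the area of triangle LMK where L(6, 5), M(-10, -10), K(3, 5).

Using the Shoelace formula for a triangle:
Area = (1/2)|x0(y1 - y2) + x1(y2 - y0) + x2(y0 - y1)|
Area = (1/2)|6(-10 - 5) + -10(5 - 5) + 3(5 - -10)|
Area = (1/2)|-90 + 0 + 45|
Area = (1/2)|-45|
Area = (1/2)(45)
Area = 45/2

45/2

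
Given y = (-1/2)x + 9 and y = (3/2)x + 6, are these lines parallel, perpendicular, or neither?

Slope of line 1: m1 = -1/2
Slope of line 2: m2 = 3/2
m1 != m2 and m1*m2 = -3/4 != -1. Neither.

Neither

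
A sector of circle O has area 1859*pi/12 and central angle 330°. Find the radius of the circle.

The sector covers 330°/360° = 11/12 of the full circle.
Full circle area = 1859*pi/12 / 11/12 = 169*pi.
Since full area = πr², we get r² = 169*pi/π = 169, so r = 13.

13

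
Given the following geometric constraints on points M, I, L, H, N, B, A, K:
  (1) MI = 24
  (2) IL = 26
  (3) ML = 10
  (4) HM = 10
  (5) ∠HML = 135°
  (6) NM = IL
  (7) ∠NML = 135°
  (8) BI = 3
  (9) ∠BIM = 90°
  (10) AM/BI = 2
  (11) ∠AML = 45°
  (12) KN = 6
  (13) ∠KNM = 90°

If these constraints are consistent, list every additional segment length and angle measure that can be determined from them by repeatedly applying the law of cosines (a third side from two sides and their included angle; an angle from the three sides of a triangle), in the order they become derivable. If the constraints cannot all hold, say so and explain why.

The constraints are consistent. Derivable facts, in order:
After 1 step:
- LA ≈ 7.15
- LH ≈ 18.48
- LN ≈ 33.82
- MB = 3·√65
- MK = 2·√178
- ∠ILM = 67.38°
- ∠IML = 90°
- ∠LIM = 22.62°
After 2 steps:
- ∠ALM = 36.39°
- ∠BMI = 7.13°
- ∠HLM = 22.5°
- ∠IBM = 82.87°
- ∠KMN = 12.99°
- ∠LAM = 98.61°
- ∠LHM = 22.5°
- ∠LNM = 12.07°
- ∠MKN = 77.01°
- ∠MLN = 32.93°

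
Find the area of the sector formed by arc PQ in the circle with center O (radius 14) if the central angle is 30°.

The full circle has area πr² = π(14)² = 196*pi.
The sector covers 30° out of 360°, a fraction of 1/12.
Sector area = 196*pi × 1/12 = 49*pi/3.

49*pi/3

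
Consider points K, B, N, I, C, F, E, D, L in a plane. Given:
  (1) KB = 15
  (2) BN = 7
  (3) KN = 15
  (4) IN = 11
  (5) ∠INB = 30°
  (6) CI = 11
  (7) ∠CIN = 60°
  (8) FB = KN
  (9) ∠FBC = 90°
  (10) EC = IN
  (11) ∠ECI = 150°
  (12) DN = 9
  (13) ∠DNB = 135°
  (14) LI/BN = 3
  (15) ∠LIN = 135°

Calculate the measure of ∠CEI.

From the given relations: EC = IN = 11.
Step 1: By the law of cosines on triangle ECI: EI² = 11² + 11² − 2·11·11·cos(150°) = 451.58, so EI ≈ 21.25.
Step 2: By the inverse law of cosines on triangle CEI: cos(∠CEI) = (11² + 21.25² − 11²) / (2·11·21.25) = 451.58/467.51 = 0.9659, so ∠CEI = 15°.

Therefore, the measure of angle ∠CEI = 15°.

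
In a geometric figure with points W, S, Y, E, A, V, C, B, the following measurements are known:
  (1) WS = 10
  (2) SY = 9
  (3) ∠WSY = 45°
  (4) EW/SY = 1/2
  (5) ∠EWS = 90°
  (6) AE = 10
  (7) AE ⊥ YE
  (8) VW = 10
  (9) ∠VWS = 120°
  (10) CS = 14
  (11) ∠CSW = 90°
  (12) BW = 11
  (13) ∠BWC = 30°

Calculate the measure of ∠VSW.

Step 1: By the law of cosines on triangle SWV: SV² = 10² + 10² − 2·10·10·cos(120°) = 300, so SV = 10·√3.
Step 2: By the inverse law of cosines on triangle VSW: cos(∠VSW) = ((10·√3)² + 10² − 10²) / (2·10·√3·10) = 300/346.41 = 0.866, so ∠VSW = 30°.

Therefore, the measure of angle ∠VSW = 30°.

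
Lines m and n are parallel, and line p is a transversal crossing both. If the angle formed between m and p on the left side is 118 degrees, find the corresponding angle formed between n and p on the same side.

Corresponding angles are equal: 118 degrees.

118 degrees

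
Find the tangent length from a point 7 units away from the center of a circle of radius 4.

The tangent, radius, and line from the external point to the center form a right triangle.
The right angle is where the tangent meets the radius.
By the Pythagorean theorem: tangent² + 4² = 7²
tangent² = 49 - 16 = 33
tangent = sqrt(33)

sqrt(33)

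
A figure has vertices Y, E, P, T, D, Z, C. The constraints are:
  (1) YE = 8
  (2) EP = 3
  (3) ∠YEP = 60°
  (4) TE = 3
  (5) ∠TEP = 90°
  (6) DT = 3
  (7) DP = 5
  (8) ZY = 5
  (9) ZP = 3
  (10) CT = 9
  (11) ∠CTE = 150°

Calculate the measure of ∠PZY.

Step 1: By the law of cosines on triangle PEY: PY² = 3² + 8² − 2·3·8·cos(60°) = 49, so PY = 7.
Step 2: By the inverse law of cosines on triangle PZY: cos(∠PZY) = (3² + 5² − 7²) / (2·3·5) = -15/30 = -0.5, so ∠PZY = 120°.

Therefore, the measure of angle ∠PZY = 120°.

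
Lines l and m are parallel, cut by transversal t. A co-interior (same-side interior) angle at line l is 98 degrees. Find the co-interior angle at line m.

Co-interior angles (same-side interior) formed by parallel lines and a transversal are supplementary (sum to 180 degrees).
The given angle is 98 degrees.
The co-interior angle = 180 - 98 = 82 degrees.

82 degrees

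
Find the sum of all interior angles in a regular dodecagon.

The sum of interior angles of an n-sided polygon is (n - 2) * 180.
For n = 12: (12 - 2) * 180 = 10 * 180 = 1800 degrees.

1800 degrees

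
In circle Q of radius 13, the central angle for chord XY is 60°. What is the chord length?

Chord = 2(13) sin(30°) = 13

13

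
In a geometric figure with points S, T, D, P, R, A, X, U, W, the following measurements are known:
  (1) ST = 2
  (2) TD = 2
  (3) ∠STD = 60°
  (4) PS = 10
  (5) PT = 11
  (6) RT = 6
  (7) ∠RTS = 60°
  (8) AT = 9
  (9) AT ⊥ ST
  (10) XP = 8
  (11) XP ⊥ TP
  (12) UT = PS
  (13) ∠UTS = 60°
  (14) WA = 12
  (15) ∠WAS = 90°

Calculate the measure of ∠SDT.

Step 1: By the law of cosines on triangle DTS: DS² = 2² + 2² − 2·2·2·cos(60°) = 4, so DS = 2.
Step 2: By the inverse law of cosines on triangle SDT: cos(∠SDT) = (2² + 2² − 2²) / (2·2·2) = 4/8 = 0.5, so ∠SDT = 60°.

Therefore, the measure of angle ∠SDT = 60°.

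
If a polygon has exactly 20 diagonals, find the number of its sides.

Using d = n(n - 3)/2, we solve 20 = n(n - 3)/2.
So n(n - 3) = 40.
Testing n = 8: 8 * 5 = 40 = 40. Correct.
The polygon has 8 sides.

8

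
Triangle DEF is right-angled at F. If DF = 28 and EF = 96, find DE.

DE = sqrt(28^2 + 96^2) = sqrt(10000) = 100

100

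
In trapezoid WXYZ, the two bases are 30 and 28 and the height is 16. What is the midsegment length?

The midsegment (median) of a trapezoid connects the midpoints of the non-parallel sides.
Its length is the average of the two bases: (30 + 28) / 2 = 29.

29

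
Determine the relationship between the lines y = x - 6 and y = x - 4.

Slope of line 1: m1 = 1
Slope of line 2: m2 = 1
Two lines are parallel if and only if they have equal slopes (or both are vertical).
Here m1 = m2 = 1, confirming the lines are parallel.

Parallel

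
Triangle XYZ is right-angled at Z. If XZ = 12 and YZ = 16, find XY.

XY = sqrt(12^2 + 16^2) = sqrt(400) = 20

20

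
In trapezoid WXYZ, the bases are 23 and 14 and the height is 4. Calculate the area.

Area = (23 + 14) * 4 / 2 = 148 / 2 = 74

74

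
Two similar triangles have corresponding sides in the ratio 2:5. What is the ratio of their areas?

The ratio of areas of similar triangles equals the square of the side ratio.
Side ratio = 2:5
Area ratio = (2/5)^2 = 4/25 = 4:25

4:25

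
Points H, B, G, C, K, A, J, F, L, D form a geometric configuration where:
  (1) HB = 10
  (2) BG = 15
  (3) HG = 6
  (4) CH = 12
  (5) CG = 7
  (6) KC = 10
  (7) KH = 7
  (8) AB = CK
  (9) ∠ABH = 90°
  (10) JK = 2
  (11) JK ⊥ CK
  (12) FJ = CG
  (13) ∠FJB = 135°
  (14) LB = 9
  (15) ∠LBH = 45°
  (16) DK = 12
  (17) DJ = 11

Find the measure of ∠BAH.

From the given relations: AB = CK = 10.
Step 1: By the law of cosines on triangle ABH: AH² = 10² + 10² − 2·10·10·cos(90°) = 200, so AH = 10·√2.
Step 2: By the inverse law of cosines on triangle BAH: cos(∠BAH) = (10² + (10·√2)² − 10²) / (2·10·10·√2) = 200/282.84 = 0.7071, so ∠BAH = 45°.

Therefore, the measure of angle ∠BAH = 45°.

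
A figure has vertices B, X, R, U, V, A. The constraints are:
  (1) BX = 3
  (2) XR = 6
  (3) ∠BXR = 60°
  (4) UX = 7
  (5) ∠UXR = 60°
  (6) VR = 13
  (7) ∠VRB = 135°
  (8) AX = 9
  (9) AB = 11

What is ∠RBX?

Step 1: By the law of cosines on triangle BXR: BR² = 3² + 6² − 2·3·6·cos(60°) = 27, so BR = 3·√3.
Step 2: By the inverse law of cosines on triangle RBX: cos(∠RBX) = ((3·√3)² + 3² − 6²) / (2·3·√3·3) = 0/31.18 = 0, so ∠RBX = 90°.

Therefore, the measure of angle ∠RBX = 90°.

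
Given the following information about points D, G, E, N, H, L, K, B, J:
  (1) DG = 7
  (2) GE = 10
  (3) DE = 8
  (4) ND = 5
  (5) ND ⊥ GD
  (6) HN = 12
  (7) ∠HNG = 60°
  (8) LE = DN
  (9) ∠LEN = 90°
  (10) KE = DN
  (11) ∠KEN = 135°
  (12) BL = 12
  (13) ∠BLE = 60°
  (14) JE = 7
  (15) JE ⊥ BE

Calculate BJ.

From the given relations: LE = DN = 5.
Step 1: By the law of cosines on triangle BLE: BE² = 12² + 5² − 2·12·5·cos(60°) = 109, so BE = √109.
Step 2: By the law of cosines on triangle BEJ: BJ² = √109² + 7² − 2·√109·7·cos(90°) = 158, so BJ = √158.

Therefore, the length of BJ = √158.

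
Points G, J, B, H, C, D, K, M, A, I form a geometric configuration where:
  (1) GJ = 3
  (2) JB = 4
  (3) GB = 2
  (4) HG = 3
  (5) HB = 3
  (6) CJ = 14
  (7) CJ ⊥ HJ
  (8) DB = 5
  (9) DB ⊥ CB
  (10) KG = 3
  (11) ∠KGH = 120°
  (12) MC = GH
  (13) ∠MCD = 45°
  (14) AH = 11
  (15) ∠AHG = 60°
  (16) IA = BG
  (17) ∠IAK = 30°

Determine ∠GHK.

Step 1: By the law of cosines on triangle HGK: HK² = 3² + 3² − 2·3·3·cos(120°) = 27, so HK = 3·√3.
Step 2: By the inverse law of cosines on triangle GHK: cos(∠GHK) = (3² + (3·√3)² − 3²) / (2·3·3·√3) = 27/31.18 = 0.866, so ∠GHK = 30°.

Therefore, the measure of angle ∠GHK = 30°.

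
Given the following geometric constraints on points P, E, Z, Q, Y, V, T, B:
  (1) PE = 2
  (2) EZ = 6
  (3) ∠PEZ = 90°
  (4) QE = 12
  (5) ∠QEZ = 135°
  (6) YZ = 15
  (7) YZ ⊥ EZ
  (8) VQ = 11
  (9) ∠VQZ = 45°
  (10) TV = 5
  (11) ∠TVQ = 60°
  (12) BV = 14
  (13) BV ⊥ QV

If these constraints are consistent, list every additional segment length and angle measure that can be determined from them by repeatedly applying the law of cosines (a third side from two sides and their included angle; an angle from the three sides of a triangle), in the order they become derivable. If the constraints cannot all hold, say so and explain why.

The constraints are consistent. Derivable facts, in order:
After 1 step:
- EY = 3·√29
- PZ = 2·√10
- QB ≈ 17.8
- QT = √91
- ZQ ≈ 16.79
After 2 steps:
- ZV ≈ 11.9
- ∠BQV = 51.84°
- ∠EPZ = 71.57°
- ∠EQZ = 14.64°
- ∠EYZ = 21.8°
- ∠EZP = 18.43°
- ∠EZQ = 30.36°
- ∠QBV = 38.16°
- ∠QTV = 93°
- ∠TQV = 27°
- ∠YEZ = 68.2°
After 3 steps:
- ∠QVZ = 94.19°
- ∠QZV = 40.81°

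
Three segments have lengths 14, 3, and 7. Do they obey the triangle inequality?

Check the triangle inequality: 3 + 7 = 10 ≤ 14.
Since the sum of two sides does not exceed the third, no triangle can be formed.

No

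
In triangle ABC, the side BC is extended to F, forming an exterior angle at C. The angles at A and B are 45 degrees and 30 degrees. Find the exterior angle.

By the exterior angle theorem, an exterior angle of a triangle equals the sum of the two remote interior angles.
Exterior angle = angle A + angle B
Exterior angle = 45 + 30 = 75 degrees

75 degrees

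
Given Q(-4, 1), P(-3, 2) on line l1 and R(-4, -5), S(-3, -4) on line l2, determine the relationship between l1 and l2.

Slope of line 1: m1 = (2 - 1)/(-3 - -4) = 1/1 = 1
Slope of line 2: m2 = (-4 - -5)/(-3 - -4) = 1/1 = 1
m1 = m2, so the lines are parallel.

Parallel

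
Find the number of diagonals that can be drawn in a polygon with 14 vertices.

Each of the 14 vertices connects to 11 non-adjacent vertices via diagonals.
Total connections = 14 × 11 = 154, but each diagonal is counted twice.
Number of diagonals = 154 / 2 = 77.

77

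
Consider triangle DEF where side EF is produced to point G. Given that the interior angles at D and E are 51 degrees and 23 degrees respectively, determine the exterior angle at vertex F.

The interior angle at F is 180 - 51 - 23 = 106 degrees.
The exterior angle and interior angle at F are supplementary:
Exterior angle = 180 - 106 = 74 degrees.

74 degrees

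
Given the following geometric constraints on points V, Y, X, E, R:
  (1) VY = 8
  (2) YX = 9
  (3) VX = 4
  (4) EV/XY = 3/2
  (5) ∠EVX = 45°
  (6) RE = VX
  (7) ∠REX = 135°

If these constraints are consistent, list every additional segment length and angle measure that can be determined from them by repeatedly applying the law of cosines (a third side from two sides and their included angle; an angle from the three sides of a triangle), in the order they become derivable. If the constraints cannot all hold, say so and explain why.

The constraints are consistent. Derivable facts, in order:
After 1 step:
- XE ≈ 11.04
- ∠VXY = 62.72°
- ∠VYX = 26.38°
- ∠XVY = 90.9°
After 2 steps:
- XR ≈ 14.15
- ∠EXV = 120.16°
- ∠VEX = 14.84°
After 3 steps:
- ∠ERX = 33.47°
- ∠EXR = 11.53°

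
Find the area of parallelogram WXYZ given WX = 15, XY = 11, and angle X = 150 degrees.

The area of a parallelogram equals the product of two adjacent sides times the sine of the included angle.
This is because the height equals 11 * sin(150°) = 11/2.
Area = 15 * 11/2 = 165/2

165/2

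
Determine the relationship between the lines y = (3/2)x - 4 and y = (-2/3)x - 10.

Slope of line 1: m1 = 3/2
Slope of line 2: m2 = -2/3
m1 * m2 = (3/2) * (-2/3) = -1 = -1, so the lines are perpendicular.

Perpendicular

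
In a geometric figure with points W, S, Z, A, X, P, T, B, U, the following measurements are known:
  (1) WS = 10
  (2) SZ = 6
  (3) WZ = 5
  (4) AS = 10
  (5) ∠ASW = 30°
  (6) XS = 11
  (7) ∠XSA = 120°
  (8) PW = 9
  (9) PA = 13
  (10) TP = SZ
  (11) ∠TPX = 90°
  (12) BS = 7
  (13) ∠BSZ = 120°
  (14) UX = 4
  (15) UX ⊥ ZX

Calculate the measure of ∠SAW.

Step 1: By the law of cosines on triangle ASW: AW² = 10² + 10² − 2·10·10·cos(30°) = 26.79, so AW ≈ 5.18.
Step 2: By the inverse law of cosines on triangle SAW: cos(∠SAW) = (10² + 5.18² − 10²) / (2·10·5.18) = 26.79/103.53 = 0.2588, so ∠SAW = 75°.

Therefore, the measure of angle ∠SAW = 75°.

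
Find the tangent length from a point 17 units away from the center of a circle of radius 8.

The tangent, radius, and line from the external point to the center form a right triangle.
The right angle is where the tangent meets the radius.
By the Pythagorean theorem: tangent² + 8² = 17²
tangent² = 289 - 64 = 225
tangent = 15

15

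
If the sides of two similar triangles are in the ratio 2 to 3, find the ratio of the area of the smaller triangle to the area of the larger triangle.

Area ratio = (side ratio)^2 = (2/3)^2 = 4:9.

4:9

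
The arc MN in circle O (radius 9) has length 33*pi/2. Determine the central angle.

The full circumference is 2πr = 18*pi.
The arc is 33*pi/2 / 18*pi = 11/12 of the full circle.
So the central angle = 11/12 × 360° = 330°.

330°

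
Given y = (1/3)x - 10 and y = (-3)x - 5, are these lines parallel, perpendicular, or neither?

Slope of line 1: m1 = 1/3
Slope of line 2: m2 = -3
m1 * m2 = -1, so perpendicular.

Perpendicular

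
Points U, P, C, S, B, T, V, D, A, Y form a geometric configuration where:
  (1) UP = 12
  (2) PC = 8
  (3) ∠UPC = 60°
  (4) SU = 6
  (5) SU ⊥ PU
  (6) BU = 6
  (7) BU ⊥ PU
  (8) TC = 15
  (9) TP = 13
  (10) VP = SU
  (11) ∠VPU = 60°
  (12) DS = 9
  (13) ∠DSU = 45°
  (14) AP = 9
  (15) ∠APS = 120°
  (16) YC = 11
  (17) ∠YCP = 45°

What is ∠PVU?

From the given relations: VP = SU = 6.
Step 1: By the law of cosines on triangle VPU: VU² = 6² + 12² − 2·6·12·cos(60°) = 108, so VU = 6·√3.
Step 2: By the inverse law of cosines on triangle PVU: cos(∠PVU) = (6² + (6·√3)² − 12²) / (2·6·6·√3) = 0/124.71 = 0, so ∠PVU = 90°.

Therefore, the measure of angle ∠PVU = 90°.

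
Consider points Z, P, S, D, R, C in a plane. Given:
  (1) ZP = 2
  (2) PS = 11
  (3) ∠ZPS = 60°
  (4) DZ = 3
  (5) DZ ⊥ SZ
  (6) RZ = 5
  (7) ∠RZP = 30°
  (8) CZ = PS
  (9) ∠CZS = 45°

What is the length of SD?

Step 1: By the law of cosines on triangle ZPS: ZS² = 2² + 11² − 2·2·11·cos(60°) = 103, so ZS = √103.
Step 2: By the law of cosines on triangle SZD: SD² = √103² + 3² − 2·√103·3·cos(90°) = 112, so SD = 4·√7.

Therefore, the length of SD = 4·√7.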